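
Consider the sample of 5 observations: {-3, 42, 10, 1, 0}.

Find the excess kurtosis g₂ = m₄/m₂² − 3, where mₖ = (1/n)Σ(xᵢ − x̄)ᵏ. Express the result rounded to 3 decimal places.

x̄ = 10.0000
Σ(xᵢ − x̄)² = 1374.0000 ⇒ m₂ = 274.80000
Σ(xᵢ − x̄)⁴ = 1093698.0000 ⇒ m₄ = 218739.60000
m₂² = 75515.04000
g₂ = m₄/m₂² − 3 = 2.89664 − 3 ≈ -0.103

-0.103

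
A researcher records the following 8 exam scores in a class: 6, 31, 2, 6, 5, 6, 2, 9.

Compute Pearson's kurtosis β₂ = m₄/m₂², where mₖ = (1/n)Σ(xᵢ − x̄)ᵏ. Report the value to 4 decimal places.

x̄ = 8.3750
Σ(xᵢ − x̄)² = 621.8750 ⇒ m₂ = 77.73438
Σ(xᵢ − x̄)⁴ = 265560.6816 ⇒ m₄ = 33195.08521
m₂² = 6042.63306
β₂ = m₄/m₂² = 33195.08521 / 6042.63306 ≈ 5.4935

5.4935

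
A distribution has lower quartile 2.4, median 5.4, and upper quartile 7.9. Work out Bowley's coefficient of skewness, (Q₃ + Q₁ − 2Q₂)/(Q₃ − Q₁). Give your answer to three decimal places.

numerator: Q₃ + Q₁ − 2Q₂ = 7.9 + 2.4 − 2×5.4 = -0.5000
denominator: Q₃ − Q₁ = 7.9 − 2.4 = 5.5000
Bowley skewness = -0.5000 / 5.5000 ≈ -0.091

-0.091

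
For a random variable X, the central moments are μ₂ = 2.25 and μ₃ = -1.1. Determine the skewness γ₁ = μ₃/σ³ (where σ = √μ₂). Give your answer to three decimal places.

σ = √μ₂ = √2.25 = 1.50000
σ³ = μ₂^(3/2) = 3.37500
γ₁ = μ₃/σ³ = -1.1 / 3.37500 ≈ -0.326

-0.326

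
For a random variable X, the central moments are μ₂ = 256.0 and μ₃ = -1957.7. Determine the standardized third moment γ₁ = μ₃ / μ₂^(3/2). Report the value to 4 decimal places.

σ = √μ₂ = √256.0 = 16.00000
σ³ = μ₂^(3/2) = 4096.00000
γ₁ = μ₃/σ³ = -1957.7 / 4096.00000 ≈ -0.4780

-0.4780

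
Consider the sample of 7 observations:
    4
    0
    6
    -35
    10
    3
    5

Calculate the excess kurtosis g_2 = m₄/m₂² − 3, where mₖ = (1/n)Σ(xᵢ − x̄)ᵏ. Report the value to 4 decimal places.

x̄ = -1.0000
Σ(xᵢ − x̄)² = 1404.0000 ⇒ m₂ = 200.57143
Σ(xᵢ − x̄)⁴ = 1355556.0000 ⇒ m₄ = 193650.85714
m₂² = 40228.89796
g_2 = m₄/m₂² − 3 = 4.81373 − 3 ≈ 1.8137

1.8137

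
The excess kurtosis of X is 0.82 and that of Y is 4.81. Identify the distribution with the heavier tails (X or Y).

Higher excess kurtosis ⇒ heavier tails relative to the normal distribution.
0.82 vs 4.81: the larger is 4.81, so Y has heavier tails.

Y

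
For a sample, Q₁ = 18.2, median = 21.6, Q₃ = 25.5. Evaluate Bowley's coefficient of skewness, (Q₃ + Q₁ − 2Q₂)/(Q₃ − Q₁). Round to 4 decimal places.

numerator: Q₃ + Q₁ − 2Q₂ = 25.5 + 18.2 − 2×21.6 = 0.5000
denominator: Q₃ − Q₁ = 25.5 − 18.2 = 7.3000
Bowley skewness = 0.5000 / 7.3000 ≈ 0.0685

0.0685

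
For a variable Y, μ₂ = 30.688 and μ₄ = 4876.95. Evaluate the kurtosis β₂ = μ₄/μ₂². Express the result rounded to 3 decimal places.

5.179

μ₂² = 30.688² = 941.75334
μ₄/μ₂² = 4876.95 / 941.75334 = 5.17859
β₂ ≈ 5.179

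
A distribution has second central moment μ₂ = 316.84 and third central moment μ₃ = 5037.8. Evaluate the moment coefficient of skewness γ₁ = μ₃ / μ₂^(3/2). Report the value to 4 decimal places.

0.8933

σ = √μ₂ = √316.84 = 17.80000
σ³ = μ₂^(3/2) = 5639.75200
γ₁ = μ₃/σ³ = 5037.8 / 5639.75200 ≈ 0.8933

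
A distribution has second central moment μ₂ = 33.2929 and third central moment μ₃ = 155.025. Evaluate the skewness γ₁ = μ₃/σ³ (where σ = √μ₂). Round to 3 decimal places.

σ = √μ₂ = √33.2929 = 5.77000
σ³ = μ₂^(3/2) = 192.10003
γ₁ = μ₃/σ³ = 155.025 / 192.10003 ≈ 0.807

0.807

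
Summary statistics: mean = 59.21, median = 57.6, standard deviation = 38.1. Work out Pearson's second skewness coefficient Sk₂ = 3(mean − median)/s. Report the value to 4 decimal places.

0.1268

Sk₂ = 3(59.21 − 57.6) / 38.1 = 3 × 1.6100 / 38.1
    = 4.8300 / 38.1 ≈ 0.1268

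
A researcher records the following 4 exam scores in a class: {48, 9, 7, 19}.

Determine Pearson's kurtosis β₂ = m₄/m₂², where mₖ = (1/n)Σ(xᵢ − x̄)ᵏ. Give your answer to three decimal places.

x̄ = 20.7500
Σ(xᵢ − x̄)² = 1072.7500 ⇒ m₂ = 268.18750
Σ(xᵢ − x̄)⁴ = 606214.3281 ⇒ m₄ = 151553.58203
m₂² = 71924.53516
β₂ = m₄/m₂² = 151553.58203 / 71924.53516 ≈ 2.107

2.107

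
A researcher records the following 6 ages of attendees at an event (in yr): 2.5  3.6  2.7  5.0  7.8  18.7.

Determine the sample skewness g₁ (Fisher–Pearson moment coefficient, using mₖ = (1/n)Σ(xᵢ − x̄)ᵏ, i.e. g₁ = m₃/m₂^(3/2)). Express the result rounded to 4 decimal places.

1.4316

x̄ = (2.5 + 3.6 + 2.7 + 5.0 + 7.8 + 18.7) / 6 = 6.7167
deviations (xᵢ − x̄): -4.2167, -3.1167, -4.0167, -1.7167, 1.0833, 11.9833
Σ(xᵢ − x̄)² = 191.3483 ⇒ m₂ = 191.3483/6 = 31.89139
Σ(xᵢ − x̄)³ = 1546.9716 ⇒ m₃ = 1546.9716/6 = 257.82859
m₂^(3/2) = 31.89139^(1.5) = 180.09852
g₁ = m₃ / m₂^(3/2) = 257.82859 / 180.09852 ≈ 1.4316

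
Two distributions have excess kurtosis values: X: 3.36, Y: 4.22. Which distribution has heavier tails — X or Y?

Y

Higher excess kurtosis ⇒ heavier tails relative to the normal distribution.
3.36 vs 4.22: the larger is 4.22, so Y has heavier tails.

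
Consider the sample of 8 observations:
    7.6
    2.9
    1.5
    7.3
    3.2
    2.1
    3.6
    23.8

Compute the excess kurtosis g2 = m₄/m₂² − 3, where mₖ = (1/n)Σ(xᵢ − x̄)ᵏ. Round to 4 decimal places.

x̄ = 6.5000
Σ(xᵢ − x̄)² = 377.7600 ⇒ m₂ = 47.22000
Σ(xᵢ − x̄)⁴ = 90933.4692 ⇒ m₄ = 11366.68365
m₂² = 2229.72840
g2 = m₄/m₂² − 3 = 5.09779 − 3 ≈ 2.0978

2.0978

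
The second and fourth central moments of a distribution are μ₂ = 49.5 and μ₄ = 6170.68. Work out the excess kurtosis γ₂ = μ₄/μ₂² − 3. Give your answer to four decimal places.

-0.4816

μ₂² = 49.5² = 2450.25000
μ₄/μ₂² = 6170.68 / 2450.25000 = 2.51839
γ₂ = 2.51839 − 3 ≈ -0.4816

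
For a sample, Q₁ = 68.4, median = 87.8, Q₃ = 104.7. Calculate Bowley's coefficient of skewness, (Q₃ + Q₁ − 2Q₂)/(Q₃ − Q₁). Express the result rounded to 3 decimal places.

numerator: Q₃ + Q₁ − 2Q₂ = 104.7 + 68.4 − 2×87.8 = -2.5000
denominator: Q₃ − Q₁ = 104.7 − 68.4 = 36.3000
Bowley skewness = -2.5000 / 36.3000 ≈ -0.069

-0.069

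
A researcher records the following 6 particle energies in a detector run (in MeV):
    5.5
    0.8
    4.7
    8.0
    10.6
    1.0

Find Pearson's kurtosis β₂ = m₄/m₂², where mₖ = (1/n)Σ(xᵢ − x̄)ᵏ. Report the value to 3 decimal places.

1.751

x̄ = 5.1000
Σ(xᵢ − x̄)² = 74.2800 ⇒ m₂ = 12.38000
Σ(xᵢ − x̄)⁴ = 1610.2980 ⇒ m₄ = 268.38300
m₂² = 153.26440
β₂ = m₄/m₂² = 268.38300 / 153.26440 ≈ 1.751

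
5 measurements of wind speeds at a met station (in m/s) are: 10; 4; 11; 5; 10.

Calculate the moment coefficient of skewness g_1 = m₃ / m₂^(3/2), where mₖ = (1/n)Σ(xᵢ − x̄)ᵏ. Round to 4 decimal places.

-0.3943

x̄ = (10 + 4 + 11 + 5 + 10) / 5 = 8.0000
deviations (xᵢ − x̄): 2.0000, -4.0000, 3.0000, -3.0000, 2.0000
Σ(xᵢ − x̄)² = 42.0000 ⇒ m₂ = 42.0000/5 = 8.40000
Σ(xᵢ − x̄)³ = -48.0000 ⇒ m₃ = -48.0000/5 = -9.60000
m₂^(3/2) = 8.40000^(1.5) = 24.34551
g_1 = m₃ / m₂^(3/2) = -9.60000 / 24.34551 ≈ -0.3943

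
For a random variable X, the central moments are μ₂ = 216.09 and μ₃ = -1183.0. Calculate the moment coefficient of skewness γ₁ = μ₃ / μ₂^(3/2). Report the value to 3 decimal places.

σ = √μ₂ = √216.09 = 14.70000
σ³ = μ₂^(3/2) = 3176.52300
γ₁ = μ₃/σ³ = -1183.0 / 3176.52300 ≈ -0.372

-0.372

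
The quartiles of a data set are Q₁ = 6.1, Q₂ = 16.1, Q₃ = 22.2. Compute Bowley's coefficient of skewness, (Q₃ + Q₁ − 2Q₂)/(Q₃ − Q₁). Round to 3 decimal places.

-0.242

numerator: Q₃ + Q₁ − 2Q₂ = 22.2 + 6.1 − 2×16.1 = -3.9000
denominator: Q₃ − Q₁ = 22.2 − 6.1 = 16.1000
Bowley skewness = -3.9000 / 16.1000 ≈ -0.242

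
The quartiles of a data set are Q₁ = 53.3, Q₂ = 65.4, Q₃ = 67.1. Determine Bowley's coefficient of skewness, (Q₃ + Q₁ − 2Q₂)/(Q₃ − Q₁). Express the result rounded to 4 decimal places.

-0.7536

numerator: Q₃ + Q₁ − 2Q₂ = 67.1 + 53.3 − 2×65.4 = -10.4000
denominator: Q₃ − Q₁ = 67.1 − 53.3 = 13.8000
Bowley skewness = -10.4000 / 13.8000 ≈ -0.7536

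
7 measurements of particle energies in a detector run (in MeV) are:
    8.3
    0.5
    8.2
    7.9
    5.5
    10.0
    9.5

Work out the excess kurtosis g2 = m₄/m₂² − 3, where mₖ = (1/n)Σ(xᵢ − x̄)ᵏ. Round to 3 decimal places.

0.534

x̄ = 7.1286
Σ(xᵢ − x̄)² = 63.5743 ⇒ m₂ = 9.08204
Σ(xᵢ − x̄)⁴ = 2040.7411 ⇒ m₄ = 291.53444
m₂² = 82.48347
g2 = m₄/m₂² − 3 = 3.53446 − 3 ≈ 0.534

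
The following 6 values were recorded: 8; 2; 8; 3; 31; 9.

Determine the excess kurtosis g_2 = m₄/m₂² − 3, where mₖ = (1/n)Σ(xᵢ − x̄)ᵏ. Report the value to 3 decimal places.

x̄ = 10.1667
Σ(xᵢ − x̄)² = 562.8333 ⇒ m₂ = 93.80556
Σ(xᵢ − x̄)⁴ = 195512.1528 ⇒ m₄ = 32585.35880
m₂² = 8799.48225
g_2 = m₄/m₂² − 3 = 3.70310 − 3 ≈ 0.703

0.703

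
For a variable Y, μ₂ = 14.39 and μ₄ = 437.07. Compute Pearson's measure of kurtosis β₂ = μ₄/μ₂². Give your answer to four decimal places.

μ₂² = 14.39² = 207.07210
μ₄/μ₂² = 437.07 / 207.07210 = 2.11071
β₂ ≈ 2.1107

2.1107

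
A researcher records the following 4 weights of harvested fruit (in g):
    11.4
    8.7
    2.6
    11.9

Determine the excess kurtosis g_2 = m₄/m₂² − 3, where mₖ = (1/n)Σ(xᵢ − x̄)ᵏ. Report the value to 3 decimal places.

x̄ = 8.6500
Σ(xᵢ − x̄)² = 54.7300 ⇒ m₂ = 13.68250
Σ(xᵢ − x̄)⁴ = 1508.5008 ⇒ m₄ = 377.12521
m₂² = 187.21081
g_2 = m₄/m₂² − 3 = 2.01444 − 3 ≈ -0.986

-0.986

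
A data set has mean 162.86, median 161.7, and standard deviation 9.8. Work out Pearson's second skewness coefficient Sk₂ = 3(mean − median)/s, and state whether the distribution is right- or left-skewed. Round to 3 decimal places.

0.355, right-skewed

Sk₂ = 3(162.86 − 161.7) / 9.8 = 3 × 1.1600 / 9.8
    = 3.4800 / 9.8 ≈ 0.355
Sk₂ > 0 ⇒ mean > median ⇒ right-skewed (positive skew).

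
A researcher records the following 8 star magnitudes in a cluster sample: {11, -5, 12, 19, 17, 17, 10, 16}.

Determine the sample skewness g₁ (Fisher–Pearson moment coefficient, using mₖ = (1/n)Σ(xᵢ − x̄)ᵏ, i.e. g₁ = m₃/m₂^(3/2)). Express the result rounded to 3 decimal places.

-1.512

x̄ = (11 - 5 + 12 + 19 + 17 + 17 + 10 + 16) / 8 = 12.1250
deviations (xᵢ − x̄): -1.1250, -17.1250, -0.1250, 6.8750, 4.8750, 4.8750, -2.1250, 3.8750
Σ(xᵢ − x̄)² = 408.8750 ⇒ m₂ = 408.8750/8 = 51.10938
Σ(xᵢ − x̄)³ = -4418.3438 ⇒ m₃ = -4418.3438/8 = -552.29297
m₂^(3/2) = 51.10938^(1.5) = 365.38512
g₁ = m₃ / m₂^(3/2) = -552.29297 / 365.38512 ≈ -1.512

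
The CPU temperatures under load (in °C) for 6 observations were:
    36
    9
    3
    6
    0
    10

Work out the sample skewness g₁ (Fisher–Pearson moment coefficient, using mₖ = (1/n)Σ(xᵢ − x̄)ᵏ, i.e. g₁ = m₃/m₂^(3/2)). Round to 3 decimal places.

x̄ = (36 + 9 + 3 + 6 + 0 + 10) / 6 = 10.6667
deviations (xᵢ − x̄): 25.3333, -1.6667, -7.6667, -4.6667, -10.6667, -0.6667
Σ(xᵢ − x̄)² = 839.3333 ⇒ m₂ = 839.3333/6 = 139.88889
Σ(xᵢ − x̄)³ = 14487.5556 ⇒ m₃ = 14487.5556/6 = 2414.59259
m₂^(3/2) = 139.88889^(1.5) = 1654.53070
g₁ = m₃ / m₂^(3/2) = 2414.59259 / 1654.53070 ≈ 1.459

1.459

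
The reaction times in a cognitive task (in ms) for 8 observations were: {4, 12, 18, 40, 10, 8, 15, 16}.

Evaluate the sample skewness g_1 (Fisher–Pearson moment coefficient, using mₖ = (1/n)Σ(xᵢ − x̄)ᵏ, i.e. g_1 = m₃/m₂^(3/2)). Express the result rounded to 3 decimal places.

x̄ = (4 + 12 + 18 + 40 + 10 + 8 + 15 + 16) / 8 = 15.3750
deviations (xᵢ − x̄): -11.3750, -3.3750, 2.6250, 24.6250, -5.3750, -7.3750, -0.3750, 0.6250
Σ(xᵢ − x̄)² = 837.8750 ⇒ m₂ = 837.8750/8 = 104.73438
Σ(xᵢ − x̄)³ = 12883.9688 ⇒ m₃ = 12883.9688/8 = 1610.49609
m₂^(3/2) = 104.73438^(1.5) = 1071.84964
g_1 = m₃ / m₂^(3/2) = 1610.49609 / 1071.84964 ≈ 1.503

1.503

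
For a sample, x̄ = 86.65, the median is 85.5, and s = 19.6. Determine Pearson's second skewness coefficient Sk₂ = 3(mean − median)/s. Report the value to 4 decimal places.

0.1760

Sk₂ = 3(86.65 − 85.5) / 19.6 = 3 × 1.1500 / 19.6
    = 3.4500 / 19.6 ≈ 0.1760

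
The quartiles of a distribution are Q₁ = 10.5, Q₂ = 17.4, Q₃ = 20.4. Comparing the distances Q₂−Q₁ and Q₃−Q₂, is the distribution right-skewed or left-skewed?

Q₂ − Q₁ = 6.9;  Q₃ − Q₂ = 3.0
Q₂ − Q₁ > Q₃ − Q₂ ⇒ the lower half is more spread out ⇒ left-skewed.

left-skewed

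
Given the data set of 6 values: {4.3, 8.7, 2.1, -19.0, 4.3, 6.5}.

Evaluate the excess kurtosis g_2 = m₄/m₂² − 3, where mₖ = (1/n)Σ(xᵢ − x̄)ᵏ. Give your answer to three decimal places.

x̄ = 1.1500
Σ(xᵢ − x̄)² = 512.3950 ⇒ m₂ = 85.39917
Σ(xᵢ − x̄)⁴ = 169120.5295 ⇒ m₄ = 28186.75492
m₂² = 7293.01767
g_2 = m₄/m₂² − 3 = 3.86490 − 3 ≈ 0.865

0.865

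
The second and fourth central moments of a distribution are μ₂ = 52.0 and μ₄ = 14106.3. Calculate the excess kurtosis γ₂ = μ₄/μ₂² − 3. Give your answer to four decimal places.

μ₂² = 52.0² = 2704.00000
μ₄/μ₂² = 14106.3 / 2704.00000 = 5.21683
γ₂ = 5.21683 − 3 ≈ 2.2168

2.2168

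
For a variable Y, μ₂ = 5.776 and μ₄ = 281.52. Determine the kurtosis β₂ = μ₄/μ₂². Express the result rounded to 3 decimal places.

8.438

μ₂² = 5.776² = 33.36218
μ₄/μ₂² = 281.52 / 33.36218 = 8.43830
β₂ ≈ 8.438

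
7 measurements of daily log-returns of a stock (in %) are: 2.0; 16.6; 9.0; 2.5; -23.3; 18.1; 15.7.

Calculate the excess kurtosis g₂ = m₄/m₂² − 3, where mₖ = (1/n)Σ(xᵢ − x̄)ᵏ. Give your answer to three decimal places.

0.430

x̄ = 5.8000
Σ(xᵢ − x̄)² = 1248.3200 ⇒ m₂ = 178.33143
Σ(xᵢ − x̄)⁴ = 763618.6532 ⇒ m₄ = 109088.37903
m₂² = 31802.09842
g₂ = m₄/m₂² − 3 = 3.43023 − 3 ≈ 0.430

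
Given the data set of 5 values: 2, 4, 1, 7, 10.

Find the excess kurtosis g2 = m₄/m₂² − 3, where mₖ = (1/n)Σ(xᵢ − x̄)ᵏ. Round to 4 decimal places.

x̄ = 4.8000
Σ(xᵢ − x̄)² = 54.8000 ⇒ m₂ = 10.96000
Σ(xᵢ − x̄)⁴ = 1024.9760 ⇒ m₄ = 204.99520
m₂² = 120.12160
g2 = m₄/m₂² − 3 = 1.70656 − 3 ≈ -1.2934

-1.2934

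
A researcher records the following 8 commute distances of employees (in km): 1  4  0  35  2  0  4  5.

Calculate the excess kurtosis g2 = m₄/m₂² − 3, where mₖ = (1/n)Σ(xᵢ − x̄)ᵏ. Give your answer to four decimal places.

x̄ = 6.3750
Σ(xᵢ − x̄)² = 961.8750 ⇒ m₂ = 120.23438
Σ(xᵢ − x̄)⁴ = 675972.5566 ⇒ m₄ = 84496.56958
m₂² = 14456.30493
g2 = m₄/m₂² − 3 = 5.84496 − 3 ≈ 2.8450

2.8450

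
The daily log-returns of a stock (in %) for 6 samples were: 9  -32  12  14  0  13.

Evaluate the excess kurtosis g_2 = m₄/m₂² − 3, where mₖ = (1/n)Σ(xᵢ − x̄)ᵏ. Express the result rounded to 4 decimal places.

0.5999

x̄ = 2.6667
Σ(xᵢ − x̄)² = 1571.3333 ⇒ m₂ = 261.88889
Σ(xᵢ − x̄)⁴ = 1481417.1111 ⇒ m₄ = 246902.85185
m₂² = 68585.79012
g_2 = m₄/m₂² − 3 = 3.59991 − 3 ≈ 0.5999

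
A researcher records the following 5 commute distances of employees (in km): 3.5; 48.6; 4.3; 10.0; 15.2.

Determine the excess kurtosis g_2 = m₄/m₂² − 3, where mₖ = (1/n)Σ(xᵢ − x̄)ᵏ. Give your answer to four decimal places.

x̄ = 16.3200
Σ(xᵢ − x̄)² = 1392.0280 ⇒ m₂ = 278.40560
Σ(xᵢ − x̄)⁴ = 1135243.9318 ⇒ m₄ = 227048.78636
m₂² = 77509.67811
g_2 = m₄/m₂² − 3 = 2.92930 − 3 ≈ -0.0707

-0.0707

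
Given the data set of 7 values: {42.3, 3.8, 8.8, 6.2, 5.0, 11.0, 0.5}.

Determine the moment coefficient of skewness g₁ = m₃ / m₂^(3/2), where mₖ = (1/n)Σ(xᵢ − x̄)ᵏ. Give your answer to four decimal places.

x̄ = (42.3 + 3.8 + 8.8 + 6.2 + 5.0 + 11.0 + 0.5) / 7 = 11.0857
deviations (xᵢ − x̄): 31.2143, -7.2857, -2.2857, -4.8857, -6.0857, -0.0857, -10.5857
Σ(xᵢ − x̄)² = 1205.6086 ⇒ m₂ = 1205.6086/7 = 172.22980
Σ(xᵢ − x̄)³ = 28486.1660 ⇒ m₃ = 28486.1660/7 = 4069.45228
m₂^(3/2) = 172.22980^(1.5) = 2260.28098
g₁ = m₃ / m₂^(3/2) = 4069.45228 / 2260.28098 ≈ 1.8004

1.8004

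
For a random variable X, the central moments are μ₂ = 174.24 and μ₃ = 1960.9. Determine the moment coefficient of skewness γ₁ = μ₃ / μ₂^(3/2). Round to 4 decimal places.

σ = √μ₂ = √174.24 = 13.20000
σ³ = μ₂^(3/2) = 2299.96800
γ₁ = μ₃/σ³ = 1960.9 / 2299.96800 ≈ 0.8526

0.8526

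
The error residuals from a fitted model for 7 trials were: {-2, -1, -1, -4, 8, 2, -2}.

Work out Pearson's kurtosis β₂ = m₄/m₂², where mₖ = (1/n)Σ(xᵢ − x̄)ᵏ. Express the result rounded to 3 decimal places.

x̄ = 0.0000
Σ(xᵢ − x̄)² = 94.0000 ⇒ m₂ = 13.42857
Σ(xᵢ − x̄)⁴ = 4402.0000 ⇒ m₄ = 628.85714
m₂² = 180.32653
β₂ = m₄/m₂² = 628.85714 / 180.32653 ≈ 3.487

3.487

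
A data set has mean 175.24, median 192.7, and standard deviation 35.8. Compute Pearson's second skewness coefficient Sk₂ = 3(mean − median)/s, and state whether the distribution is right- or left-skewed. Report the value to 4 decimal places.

Sk₂ = 3(175.24 − 192.7) / 35.8 = 3 × -17.4600 / 35.8
    = -52.3800 / 35.8 ≈ -1.4631
Sk₂ < 0 ⇒ mean < median ⇒ left-skewed (negative skew).

-1.4631, left-skewed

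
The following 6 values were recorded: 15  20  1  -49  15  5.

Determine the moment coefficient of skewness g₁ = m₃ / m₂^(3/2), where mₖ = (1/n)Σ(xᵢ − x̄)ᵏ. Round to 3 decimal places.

x̄ = (15 + 20 + 1 - 49 + 15 + 5) / 6 = 1.1667
deviations (xᵢ − x̄): 13.8333, 18.8333, -0.1667, -50.1667, 13.8333, 3.8333
Σ(xᵢ − x̄)² = 3268.8333 ⇒ m₂ = 3268.8333/6 = 544.80556
Σ(xᵢ − x̄)³ = -114223.4444 ⇒ m₃ = -114223.4444/6 = -19037.24074
m₂^(3/2) = 544.80556^(1.5) = 12716.34469
g₁ = m₃ / m₂^(3/2) = -19037.24074 / 12716.34469 ≈ -1.497

-1.497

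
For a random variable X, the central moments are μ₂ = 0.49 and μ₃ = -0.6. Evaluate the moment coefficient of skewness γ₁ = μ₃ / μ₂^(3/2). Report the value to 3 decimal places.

σ = √μ₂ = √0.49 = 0.70000
σ³ = μ₂^(3/2) = 0.34300
γ₁ = μ₃/σ³ = -0.6 / 0.34300 ≈ -1.749

-1.749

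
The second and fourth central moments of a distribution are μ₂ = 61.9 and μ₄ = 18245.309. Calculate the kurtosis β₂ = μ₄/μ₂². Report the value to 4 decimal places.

4.7618

μ₂² = 61.9² = 3831.61000
μ₄/μ₂² = 18245.309 / 3831.61000 = 4.76179
β₂ ≈ 4.7618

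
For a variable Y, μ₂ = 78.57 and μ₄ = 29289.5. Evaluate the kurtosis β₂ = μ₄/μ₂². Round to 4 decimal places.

4.7446

μ₂² = 78.57² = 6173.24490
μ₄/μ₂² = 29289.5 / 6173.24490 = 4.74459
β₂ ≈ 4.7446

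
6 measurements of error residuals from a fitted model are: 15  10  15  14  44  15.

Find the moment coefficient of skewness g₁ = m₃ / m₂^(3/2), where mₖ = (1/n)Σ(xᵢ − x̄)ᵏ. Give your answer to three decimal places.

x̄ = (15 + 10 + 15 + 14 + 44 + 15) / 6 = 18.8333
deviations (xᵢ − x̄): -3.8333, -8.8333, -3.8333, -4.8333, 25.1667, -3.8333
Σ(xᵢ − x̄)² = 778.8333 ⇒ m₂ = 778.8333/6 = 129.80556
Σ(xᵢ − x̄)³ = 14968.4444 ⇒ m₃ = 14968.4444/6 = 2494.74074
m₂^(3/2) = 129.80556^(1.5) = 1478.90378
g₁ = m₃ / m₂^(3/2) = 2494.74074 / 1478.90378 ≈ 1.687

1.687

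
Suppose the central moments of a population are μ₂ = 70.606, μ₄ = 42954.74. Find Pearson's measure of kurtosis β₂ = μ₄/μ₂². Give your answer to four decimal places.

8.6164

μ₂² = 70.606² = 4985.20724
μ₄/μ₂² = 42954.74 / 4985.20724 = 8.61644
β₂ ≈ 8.6164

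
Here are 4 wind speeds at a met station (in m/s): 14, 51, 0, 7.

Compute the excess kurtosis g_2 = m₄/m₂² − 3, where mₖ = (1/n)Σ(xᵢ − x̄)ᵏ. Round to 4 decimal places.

-0.8259

x̄ = 18.0000
Σ(xᵢ − x̄)² = 1550.0000 ⇒ m₂ = 387.50000
Σ(xᵢ − x̄)⁴ = 1305794.0000 ⇒ m₄ = 326448.50000
m₂² = 150156.25000
g_2 = m₄/m₂² − 3 = 2.17406 − 3 ≈ -0.8259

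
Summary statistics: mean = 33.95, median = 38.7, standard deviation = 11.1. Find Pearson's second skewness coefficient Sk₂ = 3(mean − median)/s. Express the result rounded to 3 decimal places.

-1.284

Sk₂ = 3(33.95 − 38.7) / 11.1 = 3 × -4.7500 / 11.1
    = -14.2500 / 11.1 ≈ -1.284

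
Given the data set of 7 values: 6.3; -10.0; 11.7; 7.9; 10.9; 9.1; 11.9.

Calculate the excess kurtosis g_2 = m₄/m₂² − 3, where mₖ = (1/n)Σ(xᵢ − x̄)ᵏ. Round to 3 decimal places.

1.519

x̄ = 6.8286
Σ(xᵢ − x̄)² = 355.8143 ⇒ m₂ = 50.83061
Σ(xᵢ − x̄)⁴ = 81730.1374 ⇒ m₄ = 11675.73392
m₂² = 2583.75114
g_2 = m₄/m₂² − 3 = 4.51891 − 3 ≈ 1.519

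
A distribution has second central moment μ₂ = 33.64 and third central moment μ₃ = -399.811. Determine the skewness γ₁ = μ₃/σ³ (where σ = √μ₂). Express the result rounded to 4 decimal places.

-2.0491

σ = √μ₂ = √33.64 = 5.80000
σ³ = μ₂^(3/2) = 195.11200
γ₁ = μ₃/σ³ = -399.811 / 195.11200 ≈ -2.0491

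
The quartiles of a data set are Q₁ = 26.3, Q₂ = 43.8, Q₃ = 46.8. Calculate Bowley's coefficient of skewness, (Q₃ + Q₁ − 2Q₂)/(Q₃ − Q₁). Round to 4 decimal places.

-0.7073

numerator: Q₃ + Q₁ − 2Q₂ = 46.8 + 26.3 − 2×43.8 = -14.5000
denominator: Q₃ − Q₁ = 46.8 − 26.3 = 20.5000
Bowley skewness = -14.5000 / 20.5000 ≈ -0.7073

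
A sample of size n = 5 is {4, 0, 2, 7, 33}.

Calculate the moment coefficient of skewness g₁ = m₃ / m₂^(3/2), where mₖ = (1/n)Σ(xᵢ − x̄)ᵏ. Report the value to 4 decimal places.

x̄ = (4 + 0 + 2 + 7 + 33) / 5 = 9.2000
deviations (xᵢ − x̄): -5.2000, -9.2000, -7.2000, -2.2000, 23.8000
Σ(xᵢ − x̄)² = 734.8000 ⇒ m₂ = 734.8000/5 = 146.96000
Σ(xᵢ − x̄)³ = 12178.0800 ⇒ m₃ = 12178.0800/5 = 2435.61600
m₂^(3/2) = 146.96000^(1.5) = 1781.55287
g₁ = m₃ / m₂^(3/2) = 2435.61600 / 1781.55287 ≈ 1.3671

1.3671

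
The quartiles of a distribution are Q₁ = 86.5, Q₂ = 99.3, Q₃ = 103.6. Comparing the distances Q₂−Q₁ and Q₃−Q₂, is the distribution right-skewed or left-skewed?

left-skewed

Q₂ − Q₁ = 12.8;  Q₃ − Q₂ = 4.3
Q₂ − Q₁ > Q₃ − Q₂ ⇒ the lower half is more spread out ⇒ left-skewed.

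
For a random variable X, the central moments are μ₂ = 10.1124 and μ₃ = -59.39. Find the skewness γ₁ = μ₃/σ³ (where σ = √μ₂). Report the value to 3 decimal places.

σ = √μ₂ = √10.1124 = 3.18000
σ³ = μ₂^(3/2) = 32.15743
γ₁ = μ₃/σ³ = -59.39 / 32.15743 ≈ -1.847

-1.847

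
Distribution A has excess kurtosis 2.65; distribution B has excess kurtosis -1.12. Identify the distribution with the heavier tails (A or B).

Higher excess kurtosis ⇒ heavier tails relative to the normal distribution.
2.65 vs -1.12: the larger is 2.65, so A has heavier tails. (A is leptokurtic — heavier-than-normal tails; the other is platykurtic.)

A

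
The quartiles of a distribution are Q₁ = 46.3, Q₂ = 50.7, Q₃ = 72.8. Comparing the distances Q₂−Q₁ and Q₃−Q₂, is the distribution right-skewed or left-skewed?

Q₂ − Q₁ = 4.4;  Q₃ − Q₂ = 22.1
Q₃ − Q₂ > Q₂ − Q₁ ⇒ the upper half is more spread out ⇒ right-skewed.

right-skewed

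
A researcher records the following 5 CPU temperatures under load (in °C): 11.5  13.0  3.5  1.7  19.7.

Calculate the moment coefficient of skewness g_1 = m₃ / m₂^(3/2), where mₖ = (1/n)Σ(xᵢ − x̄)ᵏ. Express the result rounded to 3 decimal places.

x̄ = (11.5 + 13.0 + 3.5 + 1.7 + 19.7) / 5 = 9.8800
deviations (xᵢ − x̄): 1.6200, 3.1200, -6.3800, -8.1800, 9.8200
Σ(xᵢ − x̄)² = 216.4080 ⇒ m₂ = 216.4080/5 = 43.28160
Σ(xᵢ − x̄)³ = 174.5515 ⇒ m₃ = 174.5515/5 = 34.91030
m₂^(3/2) = 43.28160^(1.5) = 284.74425
g_1 = m₃ / m₂^(3/2) = 34.91030 / 284.74425 ≈ 0.123

0.123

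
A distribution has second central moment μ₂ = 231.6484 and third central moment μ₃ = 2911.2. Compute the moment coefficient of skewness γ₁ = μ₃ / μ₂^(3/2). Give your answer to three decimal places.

σ = √μ₂ = √231.6484 = 15.22000
σ³ = μ₂^(3/2) = 3525.68865
γ₁ = μ₃/σ³ = 2911.2 / 3525.68865 ≈ 0.826

0.826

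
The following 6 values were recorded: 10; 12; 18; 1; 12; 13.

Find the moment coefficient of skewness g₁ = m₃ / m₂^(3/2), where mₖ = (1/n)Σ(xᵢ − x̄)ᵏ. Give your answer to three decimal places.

x̄ = (10 + 12 + 18 + 1 + 12 + 13) / 6 = 11.0000
deviations (xᵢ − x̄): -1.0000, 1.0000, 7.0000, -10.0000, 1.0000, 2.0000
Σ(xᵢ − x̄)² = 156.0000 ⇒ m₂ = 156.0000/6 = 26.00000
Σ(xᵢ − x̄)³ = -648.0000 ⇒ m₃ = -648.0000/6 = -108.00000
m₂^(3/2) = 26.00000^(1.5) = 132.57451
g₁ = m₃ / m₂^(3/2) = -108.00000 / 132.57451 ≈ -0.815

-0.815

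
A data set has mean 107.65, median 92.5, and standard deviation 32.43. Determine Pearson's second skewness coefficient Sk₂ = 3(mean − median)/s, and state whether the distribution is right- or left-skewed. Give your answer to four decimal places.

Sk₂ = 3(107.65 − 92.5) / 32.43 = 3 × 15.1500 / 32.43
    = 45.4500 / 32.43 ≈ 1.4015
Sk₂ > 0 ⇒ mean > median ⇒ right-skewed (positive skew).

1.4015, right-skewed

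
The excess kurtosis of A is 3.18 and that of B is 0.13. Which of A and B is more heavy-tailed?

A

Higher excess kurtosis ⇒ heavier tails relative to the normal distribution.
3.18 vs 0.13: the larger is 3.18, so A has heavier tails.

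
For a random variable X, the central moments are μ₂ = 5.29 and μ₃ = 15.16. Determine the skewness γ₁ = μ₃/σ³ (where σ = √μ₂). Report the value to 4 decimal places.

1.2460

σ = √μ₂ = √5.29 = 2.30000
σ³ = μ₂^(3/2) = 12.16700
γ₁ = μ₃/σ³ = 15.16 / 12.16700 ≈ 1.2460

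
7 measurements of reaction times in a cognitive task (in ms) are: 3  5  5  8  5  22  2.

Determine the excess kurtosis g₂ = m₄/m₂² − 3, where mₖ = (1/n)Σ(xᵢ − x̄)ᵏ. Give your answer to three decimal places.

x̄ = 7.1429
Σ(xᵢ − x̄)² = 278.8571 ⇒ m₂ = 39.83673
Σ(xᵢ − x̄)⁴ = 49781.7259 ⇒ m₄ = 7111.67514
m₂² = 1586.96543
g₂ = m₄/m₂² − 3 = 4.48130 − 3 ≈ 1.481

1.481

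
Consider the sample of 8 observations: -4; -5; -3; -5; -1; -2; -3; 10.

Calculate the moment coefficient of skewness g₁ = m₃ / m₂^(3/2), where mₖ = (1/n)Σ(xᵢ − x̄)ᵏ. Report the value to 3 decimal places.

x̄ = (-4 - 5 - 3 - 5 - 1 - 2 - 3 + 10) / 8 = -1.6250
deviations (xᵢ − x̄): -2.3750, -3.3750, -1.3750, -3.3750, 0.6250, -0.3750, -1.3750, 11.6250
Σ(xᵢ − x̄)² = 167.8750 ⇒ m₂ = 167.8750/8 = 20.98438
Σ(xᵢ − x̄)³ = 1475.7188 ⇒ m₃ = 1475.7188/8 = 184.46484
m₂^(3/2) = 20.98438^(1.5) = 96.12671
g₁ = m₃ / m₂^(3/2) = 184.46484 / 96.12671 ≈ 1.919

1.919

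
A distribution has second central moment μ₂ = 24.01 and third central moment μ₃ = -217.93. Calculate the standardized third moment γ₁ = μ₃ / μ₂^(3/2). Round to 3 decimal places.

σ = √μ₂ = √24.01 = 4.90000
σ³ = μ₂^(3/2) = 117.64900
γ₁ = μ₃/σ³ = -217.93 / 117.64900 ≈ -1.852

-1.852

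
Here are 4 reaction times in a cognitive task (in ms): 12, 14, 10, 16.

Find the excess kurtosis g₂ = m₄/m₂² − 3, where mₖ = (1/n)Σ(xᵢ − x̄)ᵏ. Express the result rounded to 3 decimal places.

-1.360

x̄ = 13.0000
Σ(xᵢ − x̄)² = 20.0000 ⇒ m₂ = 5.00000
Σ(xᵢ − x̄)⁴ = 164.0000 ⇒ m₄ = 41.00000
m₂² = 25.00000
g₂ = m₄/m₂² − 3 = 1.64000 − 3 ≈ -1.360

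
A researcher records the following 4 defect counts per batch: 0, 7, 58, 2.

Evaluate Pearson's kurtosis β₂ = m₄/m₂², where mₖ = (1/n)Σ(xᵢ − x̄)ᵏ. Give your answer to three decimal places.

x̄ = 16.7500
Σ(xᵢ − x̄)² = 2294.7500 ⇒ m₂ = 573.68750
Σ(xᵢ − x̄)⁴ = 3030400.5781 ⇒ m₄ = 757600.14453
m₂² = 329117.34766
β₂ = m₄/m₂² = 757600.14453 / 329117.34766 ≈ 2.302

2.302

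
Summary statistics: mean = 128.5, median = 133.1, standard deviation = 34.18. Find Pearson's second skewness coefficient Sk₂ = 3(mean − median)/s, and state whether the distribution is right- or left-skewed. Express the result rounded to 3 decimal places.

-0.404, left-skewed

Sk₂ = 3(128.5 − 133.1) / 34.18 = 3 × -4.6000 / 34.18
    = -13.8000 / 34.18 ≈ -0.404
Sk₂ < 0 ⇒ mean < median ⇒ left-skewed (negative skew).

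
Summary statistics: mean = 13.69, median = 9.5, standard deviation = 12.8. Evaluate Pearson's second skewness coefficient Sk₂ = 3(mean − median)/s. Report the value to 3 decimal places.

0.982

Sk₂ = 3(13.69 − 9.5) / 12.8 = 3 × 4.1900 / 12.8
    = 12.5700 / 12.8 ≈ 0.982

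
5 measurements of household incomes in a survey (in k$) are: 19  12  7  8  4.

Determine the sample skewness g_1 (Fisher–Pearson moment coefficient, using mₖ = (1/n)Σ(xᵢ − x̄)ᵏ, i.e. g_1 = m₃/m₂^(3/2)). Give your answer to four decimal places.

x̄ = (19 + 12 + 7 + 8 + 4) / 5 = 10.0000
deviations (xᵢ − x̄): 9.0000, 2.0000, -3.0000, -2.0000, -6.0000
Σ(xᵢ − x̄)² = 134.0000 ⇒ m₂ = 134.0000/5 = 26.80000
Σ(xᵢ − x̄)³ = 486.0000 ⇒ m₃ = 486.0000/5 = 97.20000
m₂^(3/2) = 26.80000^(1.5) = 138.74016
g_1 = m₃ / m₂^(3/2) = 97.20000 / 138.74016 ≈ 0.7006

0.7006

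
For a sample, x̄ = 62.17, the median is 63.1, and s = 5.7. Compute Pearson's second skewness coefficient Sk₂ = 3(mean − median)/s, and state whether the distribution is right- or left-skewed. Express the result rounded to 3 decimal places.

-0.489, left-skewed

Sk₂ = 3(62.17 − 63.1) / 5.7 = 3 × -0.9300 / 5.7
    = -2.7900 / 5.7 ≈ -0.489
Sk₂ < 0 ⇒ mean < median ⇒ left-skewed (negative skew).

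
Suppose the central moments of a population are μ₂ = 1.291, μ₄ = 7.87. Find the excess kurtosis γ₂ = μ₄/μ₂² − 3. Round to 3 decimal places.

1.722

μ₂² = 1.291² = 1.66668
μ₄/μ₂² = 7.87 / 1.66668 = 4.72196
γ₂ = 4.72196 − 3 ≈ 1.722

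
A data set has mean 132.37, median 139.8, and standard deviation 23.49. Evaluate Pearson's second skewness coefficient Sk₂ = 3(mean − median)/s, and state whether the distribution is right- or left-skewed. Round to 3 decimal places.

Sk₂ = 3(132.37 − 139.8) / 23.49 = 3 × -7.4300 / 23.49
    = -22.2900 / 23.49 ≈ -0.949
Sk₂ < 0 ⇒ mean < median ⇒ left-skewed (negative skew).

-0.949, left-skewed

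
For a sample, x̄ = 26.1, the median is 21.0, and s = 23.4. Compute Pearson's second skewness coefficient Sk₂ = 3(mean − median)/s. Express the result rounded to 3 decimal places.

0.654

Sk₂ = 3(26.1 − 21.0) / 23.4 = 3 × 5.1000 / 23.4
    = 15.3000 / 23.4 ≈ 0.654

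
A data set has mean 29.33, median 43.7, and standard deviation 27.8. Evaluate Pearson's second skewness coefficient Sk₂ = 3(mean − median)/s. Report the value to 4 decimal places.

Sk₂ = 3(29.33 − 43.7) / 27.8 = 3 × -14.3700 / 27.8
    = -43.1100 / 27.8 ≈ -1.5507

-1.5507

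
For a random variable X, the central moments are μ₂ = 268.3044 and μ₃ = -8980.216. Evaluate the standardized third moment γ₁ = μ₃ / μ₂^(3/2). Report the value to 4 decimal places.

-2.0434

σ = √μ₂ = √268.3044 = 16.38000
σ³ = μ₂^(3/2) = 4394.82607
γ₁ = μ₃/σ³ = -8980.216 / 4394.82607 ≈ -2.0434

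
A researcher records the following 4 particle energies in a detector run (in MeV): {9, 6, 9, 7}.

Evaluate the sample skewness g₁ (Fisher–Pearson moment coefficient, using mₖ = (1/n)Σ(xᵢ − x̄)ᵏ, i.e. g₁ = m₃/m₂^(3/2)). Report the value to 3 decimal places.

x̄ = (9 + 6 + 9 + 7) / 4 = 7.7500
deviations (xᵢ − x̄): 1.2500, -1.7500, 1.2500, -0.7500
Σ(xᵢ − x̄)² = 6.7500 ⇒ m₂ = 6.7500/4 = 1.68750
Σ(xᵢ − x̄)³ = -1.8750 ⇒ m₃ = -1.8750/4 = -0.46875
m₂^(3/2) = 1.68750^(1.5) = 2.19213
g₁ = m₃ / m₂^(3/2) = -0.46875 / 2.19213 ≈ -0.214

-0.214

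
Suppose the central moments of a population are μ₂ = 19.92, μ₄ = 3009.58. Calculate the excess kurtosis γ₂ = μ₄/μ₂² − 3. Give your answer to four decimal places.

4.5845

μ₂² = 19.92² = 396.80640
μ₄/μ₂² = 3009.58 / 396.80640 = 7.58450
γ₂ = 7.58450 − 3 ≈ 4.5845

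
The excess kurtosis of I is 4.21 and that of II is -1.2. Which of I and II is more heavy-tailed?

Higher excess kurtosis ⇒ heavier tails relative to the normal distribution.
4.21 vs -1.2: the larger is 4.21, so I has heavier tails. (I is leptokurtic — heavier-than-normal tails; the other is platykurtic.)

I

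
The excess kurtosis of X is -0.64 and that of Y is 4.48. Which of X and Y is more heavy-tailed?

Y

Higher excess kurtosis ⇒ heavier tails relative to the normal distribution.
-0.64 vs 4.48: the larger is 4.48, so Y has heavier tails. (Y is leptokurtic — heavier-than-normal tails; the other is platykurtic.)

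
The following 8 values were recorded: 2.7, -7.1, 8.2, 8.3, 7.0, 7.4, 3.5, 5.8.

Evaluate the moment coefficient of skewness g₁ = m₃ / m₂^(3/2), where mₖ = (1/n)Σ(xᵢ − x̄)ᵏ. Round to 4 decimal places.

x̄ = (2.7 - 7.1 + 8.2 + 8.3 + 7.0 + 7.4 + 3.5 + 5.8) / 8 = 4.4750
deviations (xᵢ − x̄): -1.7750, -11.5750, 3.7250, 3.8250, 2.5250, 2.9250, -0.9750, 1.3250
Σ(xᵢ − x̄)² = 183.2750 ⇒ m₂ = 183.2750/8 = 22.90937
Σ(xᵢ − x̄)³ = -1406.2462 ⇒ m₃ = -1406.2462/8 = -175.78078
m₂^(3/2) = 22.90937^(1.5) = 109.65283
g₁ = m₃ / m₂^(3/2) = -175.78078 / 109.65283 ≈ -1.6031

-1.6031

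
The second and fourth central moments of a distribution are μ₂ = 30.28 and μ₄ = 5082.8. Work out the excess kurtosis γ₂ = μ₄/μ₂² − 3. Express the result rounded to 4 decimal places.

μ₂² = 30.28² = 916.87840
μ₄/μ₂² = 5082.8 / 916.87840 = 5.54359
γ₂ = 5.54359 − 3 ≈ 2.5436

2.5436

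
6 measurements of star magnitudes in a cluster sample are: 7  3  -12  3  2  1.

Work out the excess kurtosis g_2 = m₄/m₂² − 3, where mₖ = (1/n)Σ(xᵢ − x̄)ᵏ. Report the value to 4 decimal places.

0.6141

x̄ = 0.6667
Σ(xᵢ − x̄)² = 213.3333 ⇒ m₂ = 35.55556
Σ(xᵢ − x̄)⁴ = 27413.7778 ⇒ m₄ = 4568.96296
m₂² = 1264.19753
g_2 = m₄/m₂² − 3 = 3.61412 − 3 ≈ 0.6141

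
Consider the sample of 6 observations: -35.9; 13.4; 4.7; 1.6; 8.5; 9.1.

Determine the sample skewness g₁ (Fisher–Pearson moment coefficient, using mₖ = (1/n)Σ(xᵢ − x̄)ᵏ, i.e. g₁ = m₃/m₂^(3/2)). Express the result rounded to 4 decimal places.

-1.5945

x̄ = (-35.9 + 13.4 + 4.7 + 1.6 + 8.5 + 9.1) / 6 = 0.2333
deviations (xᵢ − x̄): -36.1333, 13.1667, 4.4667, 1.3667, 8.2667, 8.8667
Σ(xᵢ − x̄)² = 1647.7533 ⇒ m₂ = 1647.7533/6 = 274.62556
Σ(xᵢ − x̄)³ = -43540.0636 ⇒ m₃ = -43540.0636/6 = -7256.67726
m₂^(3/2) = 274.62556^(1.5) = 4551.04807
g₁ = m₃ / m₂^(3/2) = -7256.67726 / 4551.04807 ≈ -1.5945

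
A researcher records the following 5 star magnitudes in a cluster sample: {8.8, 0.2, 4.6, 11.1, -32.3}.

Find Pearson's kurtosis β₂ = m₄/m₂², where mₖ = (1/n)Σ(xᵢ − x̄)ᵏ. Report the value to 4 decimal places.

x̄ = -1.5200
Σ(xᵢ − x̄)² = 1253.5880 ⇒ m₂ = 250.71760
Σ(xᵢ − x̄)⁴ = 935702.1709 ⇒ m₄ = 187140.43418
m₂² = 62859.31495
β₂ = m₄/m₂² = 187140.43418 / 62859.31495 ≈ 2.9771

2.9771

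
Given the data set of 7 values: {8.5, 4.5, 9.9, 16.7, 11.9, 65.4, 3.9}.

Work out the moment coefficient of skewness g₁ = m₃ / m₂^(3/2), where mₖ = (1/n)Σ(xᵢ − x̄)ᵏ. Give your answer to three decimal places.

x̄ = (8.5 + 4.5 + 9.9 + 16.7 + 11.9 + 65.4 + 3.9) / 7 = 17.2571
deviations (xᵢ − x̄): -8.7571, -12.7571, -7.3571, -0.5571, -5.3571, 48.1429, -13.3571
Σ(xᵢ − x̄)² = 2818.7171 ⇒ m₂ = 2818.7171/7 = 402.67388
Σ(xᵢ − x̄)³ = 105899.4160 ⇒ m₃ = 105899.4160/7 = 15128.48801
m₂^(3/2) = 402.67388^(1.5) = 8080.35023
g₁ = m₃ / m₂^(3/2) = 15128.48801 / 8080.35023 ≈ 1.872

1.872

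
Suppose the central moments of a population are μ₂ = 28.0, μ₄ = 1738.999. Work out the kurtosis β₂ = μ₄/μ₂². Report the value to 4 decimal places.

2.2181

μ₂² = 28.0² = 784.00000
μ₄/μ₂² = 1738.999 / 784.00000 = 2.21811
β₂ ≈ 2.2181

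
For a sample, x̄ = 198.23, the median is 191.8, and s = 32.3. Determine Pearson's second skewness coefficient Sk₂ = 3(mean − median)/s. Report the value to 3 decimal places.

Sk₂ = 3(198.23 − 191.8) / 32.3 = 3 × 6.4300 / 32.3
    = 19.2900 / 32.3 ≈ 0.597

0.597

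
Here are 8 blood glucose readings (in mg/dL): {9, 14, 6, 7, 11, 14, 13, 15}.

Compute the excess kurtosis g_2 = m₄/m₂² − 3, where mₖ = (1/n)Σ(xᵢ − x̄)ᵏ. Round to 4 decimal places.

x̄ = 11.1250
Σ(xᵢ − x̄)² = 82.8750 ⇒ m₂ = 10.35938
Σ(xᵢ − x̄)⁴ = 1374.2754 ⇒ m₄ = 171.78442
m₂² = 107.31665
g_2 = m₄/m₂² − 3 = 1.60072 − 3 ≈ -1.3993

-1.3993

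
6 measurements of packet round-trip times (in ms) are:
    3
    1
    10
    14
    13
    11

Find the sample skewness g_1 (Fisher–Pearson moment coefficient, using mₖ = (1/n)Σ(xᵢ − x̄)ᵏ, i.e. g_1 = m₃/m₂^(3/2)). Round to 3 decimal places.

x̄ = (3 + 1 + 10 + 14 + 13 + 11) / 6 = 8.6667
deviations (xᵢ − x̄): -5.6667, -7.6667, 1.3333, 5.3333, 4.3333, 2.3333
Σ(xᵢ − x̄)² = 145.3333 ⇒ m₂ = 145.3333/6 = 24.22222
Σ(xᵢ − x̄)³ = -384.4444 ⇒ m₃ = -384.4444/6 = -64.07407
m₂^(3/2) = 24.22222^(1.5) = 119.21228
g_1 = m₃ / m₂^(3/2) = -64.07407 / 119.21228 ≈ -0.537

-0.537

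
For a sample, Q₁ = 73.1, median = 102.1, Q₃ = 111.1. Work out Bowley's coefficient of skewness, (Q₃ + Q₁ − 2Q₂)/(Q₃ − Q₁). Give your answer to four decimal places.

numerator: Q₃ + Q₁ − 2Q₂ = 111.1 + 73.1 − 2×102.1 = -20.0000
denominator: Q₃ − Q₁ = 111.1 − 73.1 = 38.0000
Bowley skewness = -20.0000 / 38.0000 ≈ -0.5263

-0.5263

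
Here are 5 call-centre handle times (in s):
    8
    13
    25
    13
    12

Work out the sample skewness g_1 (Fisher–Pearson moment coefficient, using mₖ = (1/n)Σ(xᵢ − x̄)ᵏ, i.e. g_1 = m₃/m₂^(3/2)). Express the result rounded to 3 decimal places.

1.084

x̄ = (8 + 13 + 25 + 13 + 12) / 5 = 14.2000
deviations (xᵢ − x̄): -6.2000, -1.2000, 10.8000, -1.2000, -2.2000
Σ(xᵢ − x̄)² = 162.8000 ⇒ m₂ = 162.8000/5 = 32.56000
Σ(xᵢ − x̄)³ = 1007.2800 ⇒ m₃ = 1007.2800/5 = 201.45600
m₂^(3/2) = 32.56000^(1.5) = 185.79182
g_1 = m₃ / m₂^(3/2) = 201.45600 / 185.79182 ≈ 1.084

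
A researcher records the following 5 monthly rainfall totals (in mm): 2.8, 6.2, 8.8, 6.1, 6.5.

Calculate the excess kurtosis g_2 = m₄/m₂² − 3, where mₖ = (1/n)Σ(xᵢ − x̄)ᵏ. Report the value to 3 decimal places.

x̄ = 6.0800
Σ(xᵢ − x̄)² = 18.3480 ⇒ m₂ = 3.66960
Σ(xᵢ − x̄)⁴ = 170.5108 ⇒ m₄ = 34.10216
m₂² = 13.46596
g_2 = m₄/m₂² − 3 = 2.53247 − 3 ≈ -0.468

-0.468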